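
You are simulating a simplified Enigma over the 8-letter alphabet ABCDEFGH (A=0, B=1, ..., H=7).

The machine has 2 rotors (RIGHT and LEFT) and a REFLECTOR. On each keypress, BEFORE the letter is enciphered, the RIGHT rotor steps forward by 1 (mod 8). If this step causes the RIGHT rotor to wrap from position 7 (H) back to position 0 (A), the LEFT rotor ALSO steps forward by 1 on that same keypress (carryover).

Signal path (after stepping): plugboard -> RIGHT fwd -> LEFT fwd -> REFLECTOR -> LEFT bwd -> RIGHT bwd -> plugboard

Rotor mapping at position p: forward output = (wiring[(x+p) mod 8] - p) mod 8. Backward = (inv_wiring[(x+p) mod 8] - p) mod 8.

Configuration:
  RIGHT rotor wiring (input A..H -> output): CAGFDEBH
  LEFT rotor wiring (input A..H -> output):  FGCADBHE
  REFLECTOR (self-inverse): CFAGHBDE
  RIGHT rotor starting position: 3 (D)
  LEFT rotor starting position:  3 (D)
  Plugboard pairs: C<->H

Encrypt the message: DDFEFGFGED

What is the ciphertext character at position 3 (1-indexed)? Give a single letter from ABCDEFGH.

Char 1 ('D'): step: R->4, L=3; D->plug->D->R->D->L->E->refl->H->L'->H->R'->A->plug->A
Char 2 ('D'): step: R->5, L=3; D->plug->D->R->F->L->C->refl->A->L'->B->R'->F->plug->F
Char 3 ('F'): step: R->6, L=3; F->plug->F->R->H->L->H->refl->E->L'->D->R'->A->plug->A

A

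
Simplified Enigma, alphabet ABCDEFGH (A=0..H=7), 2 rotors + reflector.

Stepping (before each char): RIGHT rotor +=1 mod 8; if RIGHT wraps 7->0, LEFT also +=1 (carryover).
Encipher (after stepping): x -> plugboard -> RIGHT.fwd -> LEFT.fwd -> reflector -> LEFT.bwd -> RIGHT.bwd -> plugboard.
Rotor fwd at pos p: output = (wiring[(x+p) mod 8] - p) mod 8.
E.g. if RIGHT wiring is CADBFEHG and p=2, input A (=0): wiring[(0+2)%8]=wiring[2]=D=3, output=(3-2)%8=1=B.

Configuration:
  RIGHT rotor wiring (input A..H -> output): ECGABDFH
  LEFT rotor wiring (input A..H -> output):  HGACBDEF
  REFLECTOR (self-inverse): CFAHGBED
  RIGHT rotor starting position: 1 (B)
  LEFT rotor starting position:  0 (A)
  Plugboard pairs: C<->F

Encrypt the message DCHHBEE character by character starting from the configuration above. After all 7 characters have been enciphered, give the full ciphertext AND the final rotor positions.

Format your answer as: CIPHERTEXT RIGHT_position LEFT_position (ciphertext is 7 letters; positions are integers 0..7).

Answer: BBBDFHG 0 1

Derivation:
Char 1 ('D'): step: R->2, L=0; D->plug->D->R->B->L->G->refl->E->L'->G->R'->B->plug->B
Char 2 ('C'): step: R->3, L=0; C->plug->F->R->B->L->G->refl->E->L'->G->R'->B->plug->B
Char 3 ('H'): step: R->4, L=0; H->plug->H->R->E->L->B->refl->F->L'->H->R'->B->plug->B
Char 4 ('H'): step: R->5, L=0; H->plug->H->R->E->L->B->refl->F->L'->H->R'->D->plug->D
Char 5 ('B'): step: R->6, L=0; B->plug->B->R->B->L->G->refl->E->L'->G->R'->C->plug->F
Char 6 ('E'): step: R->7, L=0; E->plug->E->R->B->L->G->refl->E->L'->G->R'->H->plug->H
Char 7 ('E'): step: R->0, L->1 (L advanced); E->plug->E->R->B->L->H->refl->D->L'->F->R'->G->plug->G
Final: ciphertext=BBBDFHG, RIGHT=0, LEFT=1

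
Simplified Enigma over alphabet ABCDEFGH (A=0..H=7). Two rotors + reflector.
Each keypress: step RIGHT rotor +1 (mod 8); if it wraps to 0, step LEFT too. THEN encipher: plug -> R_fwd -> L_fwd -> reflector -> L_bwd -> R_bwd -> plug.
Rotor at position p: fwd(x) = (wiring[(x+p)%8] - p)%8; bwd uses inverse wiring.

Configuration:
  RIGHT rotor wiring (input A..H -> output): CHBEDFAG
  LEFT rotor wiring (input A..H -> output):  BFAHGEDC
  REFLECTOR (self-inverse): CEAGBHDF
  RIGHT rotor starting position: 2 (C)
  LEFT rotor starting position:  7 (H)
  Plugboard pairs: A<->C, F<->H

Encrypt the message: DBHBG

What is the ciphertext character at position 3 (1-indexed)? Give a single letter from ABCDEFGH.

Char 1 ('D'): step: R->3, L=7; D->plug->D->R->F->L->H->refl->F->L'->G->R'->H->plug->F
Char 2 ('B'): step: R->4, L=7; B->plug->B->R->B->L->C->refl->A->L'->E->R'->C->plug->A
Char 3 ('H'): step: R->5, L=7; H->plug->F->R->E->L->A->refl->C->L'->B->R'->C->plug->A

A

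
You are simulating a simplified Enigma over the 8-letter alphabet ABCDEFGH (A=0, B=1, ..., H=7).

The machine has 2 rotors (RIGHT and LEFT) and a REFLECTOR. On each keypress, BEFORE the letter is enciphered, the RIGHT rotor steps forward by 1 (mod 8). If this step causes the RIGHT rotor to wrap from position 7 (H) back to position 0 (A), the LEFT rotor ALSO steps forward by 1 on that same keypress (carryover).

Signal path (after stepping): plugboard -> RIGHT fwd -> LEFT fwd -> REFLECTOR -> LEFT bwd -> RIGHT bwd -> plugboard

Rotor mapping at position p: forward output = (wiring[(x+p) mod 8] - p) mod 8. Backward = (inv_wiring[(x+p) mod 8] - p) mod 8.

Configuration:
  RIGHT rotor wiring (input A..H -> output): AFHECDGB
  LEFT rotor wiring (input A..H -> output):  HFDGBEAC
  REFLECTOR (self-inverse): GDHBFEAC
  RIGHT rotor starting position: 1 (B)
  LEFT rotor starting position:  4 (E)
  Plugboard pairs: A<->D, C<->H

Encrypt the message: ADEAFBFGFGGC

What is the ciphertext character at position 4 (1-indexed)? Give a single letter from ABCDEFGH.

Char 1 ('A'): step: R->2, L=4; A->plug->D->R->B->L->A->refl->G->L'->D->R'->H->plug->C
Char 2 ('D'): step: R->3, L=4; D->plug->A->R->B->L->A->refl->G->L'->D->R'->D->plug->A
Char 3 ('E'): step: R->4, L=4; E->plug->E->R->E->L->D->refl->B->L'->F->R'->D->plug->A
Char 4 ('A'): step: R->5, L=4; A->plug->D->R->D->L->G->refl->A->L'->B->R'->B->plug->B

B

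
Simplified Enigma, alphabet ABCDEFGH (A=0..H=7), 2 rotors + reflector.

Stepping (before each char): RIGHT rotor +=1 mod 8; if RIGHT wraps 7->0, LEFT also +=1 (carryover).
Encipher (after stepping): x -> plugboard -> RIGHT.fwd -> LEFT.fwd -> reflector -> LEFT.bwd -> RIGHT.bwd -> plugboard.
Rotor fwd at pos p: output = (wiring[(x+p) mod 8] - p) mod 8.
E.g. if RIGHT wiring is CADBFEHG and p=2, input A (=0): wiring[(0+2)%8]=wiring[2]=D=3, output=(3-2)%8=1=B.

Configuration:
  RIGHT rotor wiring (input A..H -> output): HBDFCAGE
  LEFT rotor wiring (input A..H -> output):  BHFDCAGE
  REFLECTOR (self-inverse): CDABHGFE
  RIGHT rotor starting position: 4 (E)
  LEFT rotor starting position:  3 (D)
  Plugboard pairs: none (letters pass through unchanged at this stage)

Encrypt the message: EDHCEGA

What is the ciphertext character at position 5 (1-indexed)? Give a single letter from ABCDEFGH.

Char 1 ('E'): step: R->5, L=3; E->plug->E->R->E->L->B->refl->D->L'->D->R'->A->plug->A
Char 2 ('D'): step: R->6, L=3; D->plug->D->R->D->L->D->refl->B->L'->E->R'->G->plug->G
Char 3 ('H'): step: R->7, L=3; H->plug->H->R->H->L->C->refl->A->L'->A->R'->B->plug->B
Char 4 ('C'): step: R->0, L->4 (L advanced); C->plug->C->R->D->L->A->refl->C->L'->C->R'->E->plug->E
Char 5 ('E'): step: R->1, L=4; E->plug->E->R->H->L->H->refl->E->L'->B->R'->D->plug->D

D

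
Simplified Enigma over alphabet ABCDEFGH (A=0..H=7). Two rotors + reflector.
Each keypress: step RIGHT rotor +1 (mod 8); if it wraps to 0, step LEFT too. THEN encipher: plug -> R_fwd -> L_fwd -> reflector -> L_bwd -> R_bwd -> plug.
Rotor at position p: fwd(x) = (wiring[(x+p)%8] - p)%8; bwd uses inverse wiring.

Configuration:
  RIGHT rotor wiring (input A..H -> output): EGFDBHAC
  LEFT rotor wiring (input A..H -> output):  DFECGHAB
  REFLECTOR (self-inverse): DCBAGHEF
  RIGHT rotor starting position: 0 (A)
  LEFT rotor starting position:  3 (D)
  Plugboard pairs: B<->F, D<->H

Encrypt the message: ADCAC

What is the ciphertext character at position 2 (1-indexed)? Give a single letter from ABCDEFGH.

Char 1 ('A'): step: R->1, L=3; A->plug->A->R->F->L->A->refl->D->L'->B->R'->G->plug->G
Char 2 ('D'): step: R->2, L=3; D->plug->H->R->E->L->G->refl->E->L'->C->R'->G->plug->G

G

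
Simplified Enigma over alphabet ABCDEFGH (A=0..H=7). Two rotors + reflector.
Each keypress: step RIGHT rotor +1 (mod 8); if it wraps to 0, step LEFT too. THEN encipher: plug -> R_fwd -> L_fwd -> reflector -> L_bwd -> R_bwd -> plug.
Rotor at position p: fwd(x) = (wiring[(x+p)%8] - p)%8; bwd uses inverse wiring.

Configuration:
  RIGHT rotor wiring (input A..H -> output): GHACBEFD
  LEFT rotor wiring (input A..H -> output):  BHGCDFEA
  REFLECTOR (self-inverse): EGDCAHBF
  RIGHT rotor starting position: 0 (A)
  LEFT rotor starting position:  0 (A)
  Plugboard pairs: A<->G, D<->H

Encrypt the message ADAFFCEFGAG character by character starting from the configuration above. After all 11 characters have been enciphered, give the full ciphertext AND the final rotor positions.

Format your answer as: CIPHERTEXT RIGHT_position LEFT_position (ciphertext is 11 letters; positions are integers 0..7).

Char 1 ('A'): step: R->1, L=0; A->plug->G->R->C->L->G->refl->B->L'->A->R'->D->plug->H
Char 2 ('D'): step: R->2, L=0; D->plug->H->R->F->L->F->refl->H->L'->B->R'->F->plug->F
Char 3 ('A'): step: R->3, L=0; A->plug->G->R->E->L->D->refl->C->L'->D->R'->F->plug->F
Char 4 ('F'): step: R->4, L=0; F->plug->F->R->D->L->C->refl->D->L'->E->R'->G->plug->A
Char 5 ('F'): step: R->5, L=0; F->plug->F->R->D->L->C->refl->D->L'->E->R'->H->plug->D
Char 6 ('C'): step: R->6, L=0; C->plug->C->R->A->L->B->refl->G->L'->C->R'->E->plug->E
Char 7 ('E'): step: R->7, L=0; E->plug->E->R->D->L->C->refl->D->L'->E->R'->A->plug->G
Char 8 ('F'): step: R->0, L->1 (L advanced); F->plug->F->R->E->L->E->refl->A->L'->H->R'->B->plug->B
Char 9 ('G'): step: R->1, L=1; G->plug->A->R->G->L->H->refl->F->L'->B->R'->C->plug->C
Char 10 ('A'): step: R->2, L=1; A->plug->G->R->E->L->E->refl->A->L'->H->R'->C->plug->C
Char 11 ('G'): step: R->3, L=1; G->plug->A->R->H->L->A->refl->E->L'->E->R'->G->plug->A
Final: ciphertext=HFFADEGBCCA, RIGHT=3, LEFT=1

Answer: HFFADEGBCCA 3 1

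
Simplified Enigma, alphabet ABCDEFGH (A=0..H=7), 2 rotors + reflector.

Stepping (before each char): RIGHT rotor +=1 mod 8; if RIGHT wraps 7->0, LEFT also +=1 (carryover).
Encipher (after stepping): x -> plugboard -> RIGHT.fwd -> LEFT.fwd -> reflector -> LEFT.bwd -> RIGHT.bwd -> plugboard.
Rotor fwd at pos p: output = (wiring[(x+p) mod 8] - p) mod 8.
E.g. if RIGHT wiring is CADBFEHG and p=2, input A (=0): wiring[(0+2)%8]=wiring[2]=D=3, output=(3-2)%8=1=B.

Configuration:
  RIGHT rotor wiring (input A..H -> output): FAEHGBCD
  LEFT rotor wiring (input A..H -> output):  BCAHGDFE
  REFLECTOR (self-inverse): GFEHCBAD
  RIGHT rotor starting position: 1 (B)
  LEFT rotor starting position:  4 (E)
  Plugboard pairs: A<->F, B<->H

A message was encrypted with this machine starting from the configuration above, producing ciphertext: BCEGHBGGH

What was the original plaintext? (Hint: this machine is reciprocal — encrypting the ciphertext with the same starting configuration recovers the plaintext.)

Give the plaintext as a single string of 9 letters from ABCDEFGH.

Char 1 ('B'): step: R->2, L=4; B->plug->H->R->G->L->E->refl->C->L'->A->R'->E->plug->E
Char 2 ('C'): step: R->3, L=4; C->plug->C->R->G->L->E->refl->C->L'->A->R'->E->plug->E
Char 3 ('E'): step: R->4, L=4; E->plug->E->R->B->L->H->refl->D->L'->H->R'->D->plug->D
Char 4 ('G'): step: R->5, L=4; G->plug->G->R->C->L->B->refl->F->L'->E->R'->A->plug->F
Char 5 ('H'): step: R->6, L=4; H->plug->B->R->F->L->G->refl->A->L'->D->R'->H->plug->B
Char 6 ('B'): step: R->7, L=4; B->plug->H->R->D->L->A->refl->G->L'->F->R'->D->plug->D
Char 7 ('G'): step: R->0, L->5 (L advanced); G->plug->G->R->C->L->H->refl->D->L'->F->R'->A->plug->F
Char 8 ('G'): step: R->1, L=5; G->plug->G->R->C->L->H->refl->D->L'->F->R'->D->plug->D
Char 9 ('H'): step: R->2, L=5; H->plug->B->R->F->L->D->refl->H->L'->C->R'->A->plug->F

Answer: EEDFBDFDF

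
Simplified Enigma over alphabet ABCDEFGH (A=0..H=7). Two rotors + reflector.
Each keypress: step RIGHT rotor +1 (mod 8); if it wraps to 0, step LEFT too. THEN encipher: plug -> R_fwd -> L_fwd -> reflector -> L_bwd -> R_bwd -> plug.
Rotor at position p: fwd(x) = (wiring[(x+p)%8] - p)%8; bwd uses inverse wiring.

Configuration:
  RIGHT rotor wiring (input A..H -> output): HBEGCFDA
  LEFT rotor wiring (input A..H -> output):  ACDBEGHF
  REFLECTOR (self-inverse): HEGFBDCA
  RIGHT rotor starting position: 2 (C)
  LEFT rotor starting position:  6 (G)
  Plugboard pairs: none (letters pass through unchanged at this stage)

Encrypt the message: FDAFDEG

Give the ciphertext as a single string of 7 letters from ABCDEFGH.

Char 1 ('F'): step: R->3, L=6; F->plug->F->R->E->L->F->refl->D->L'->F->R'->E->plug->E
Char 2 ('D'): step: R->4, L=6; D->plug->D->R->E->L->F->refl->D->L'->F->R'->F->plug->F
Char 3 ('A'): step: R->5, L=6; A->plug->A->R->A->L->B->refl->E->L'->D->R'->C->plug->C
Char 4 ('F'): step: R->6, L=6; F->plug->F->R->A->L->B->refl->E->L'->D->R'->D->plug->D
Char 5 ('D'): step: R->7, L=6; D->plug->D->R->F->L->D->refl->F->L'->E->R'->H->plug->H
Char 6 ('E'): step: R->0, L->7 (L advanced); E->plug->E->R->C->L->D->refl->F->L'->F->R'->F->plug->F
Char 7 ('G'): step: R->1, L=7; G->plug->G->R->H->L->A->refl->H->L'->G->R'->H->plug->H

Answer: EFCDHFH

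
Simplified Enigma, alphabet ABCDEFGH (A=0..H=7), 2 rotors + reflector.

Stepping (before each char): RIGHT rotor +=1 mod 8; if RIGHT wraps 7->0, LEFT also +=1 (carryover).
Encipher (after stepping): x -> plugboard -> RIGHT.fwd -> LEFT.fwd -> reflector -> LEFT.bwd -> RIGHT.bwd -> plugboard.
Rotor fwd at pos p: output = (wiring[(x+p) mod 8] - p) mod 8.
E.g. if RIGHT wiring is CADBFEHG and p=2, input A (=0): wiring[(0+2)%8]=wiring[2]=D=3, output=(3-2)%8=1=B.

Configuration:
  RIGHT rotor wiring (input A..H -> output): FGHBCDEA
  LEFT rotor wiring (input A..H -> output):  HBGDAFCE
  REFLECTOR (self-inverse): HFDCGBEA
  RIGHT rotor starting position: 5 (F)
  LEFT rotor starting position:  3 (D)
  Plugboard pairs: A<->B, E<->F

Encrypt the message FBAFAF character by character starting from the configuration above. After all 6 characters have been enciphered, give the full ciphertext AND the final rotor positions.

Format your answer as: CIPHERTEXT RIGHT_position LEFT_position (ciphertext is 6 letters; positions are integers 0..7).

Char 1 ('F'): step: R->6, L=3; F->plug->E->R->B->L->F->refl->B->L'->E->R'->G->plug->G
Char 2 ('B'): step: R->7, L=3; B->plug->A->R->B->L->F->refl->B->L'->E->R'->G->plug->G
Char 3 ('A'): step: R->0, L->4 (L advanced); A->plug->B->R->G->L->C->refl->D->L'->E->R'->G->plug->G
Char 4 ('F'): step: R->1, L=4; F->plug->E->R->C->L->G->refl->E->L'->A->R'->C->plug->C
Char 5 ('A'): step: R->2, L=4; A->plug->B->R->H->L->H->refl->A->L'->D->R'->G->plug->G
Char 6 ('F'): step: R->3, L=4; F->plug->E->R->F->L->F->refl->B->L'->B->R'->D->plug->D
Final: ciphertext=GGGCGD, RIGHT=3, LEFT=4

Answer: GGGCGD 3 4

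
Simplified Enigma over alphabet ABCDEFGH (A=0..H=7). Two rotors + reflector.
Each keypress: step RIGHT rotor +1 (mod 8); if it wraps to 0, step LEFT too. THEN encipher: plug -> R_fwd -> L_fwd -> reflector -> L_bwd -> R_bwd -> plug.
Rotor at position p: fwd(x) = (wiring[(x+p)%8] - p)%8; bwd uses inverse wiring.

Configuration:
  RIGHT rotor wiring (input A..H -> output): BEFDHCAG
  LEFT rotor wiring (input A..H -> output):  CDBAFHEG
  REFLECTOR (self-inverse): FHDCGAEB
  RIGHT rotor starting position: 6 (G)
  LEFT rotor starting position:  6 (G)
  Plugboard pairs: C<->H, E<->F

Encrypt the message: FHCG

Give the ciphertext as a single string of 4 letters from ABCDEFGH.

Answer: HEBF

Derivation:
Char 1 ('F'): step: R->7, L=6; F->plug->E->R->E->L->D->refl->C->L'->F->R'->C->plug->H
Char 2 ('H'): step: R->0, L->7 (L advanced); H->plug->C->R->F->L->G->refl->E->L'->C->R'->F->plug->E
Char 3 ('C'): step: R->1, L=7; C->plug->H->R->A->L->H->refl->B->L'->E->R'->B->plug->B
Char 4 ('G'): step: R->2, L=7; G->plug->G->R->H->L->F->refl->A->L'->G->R'->E->plug->F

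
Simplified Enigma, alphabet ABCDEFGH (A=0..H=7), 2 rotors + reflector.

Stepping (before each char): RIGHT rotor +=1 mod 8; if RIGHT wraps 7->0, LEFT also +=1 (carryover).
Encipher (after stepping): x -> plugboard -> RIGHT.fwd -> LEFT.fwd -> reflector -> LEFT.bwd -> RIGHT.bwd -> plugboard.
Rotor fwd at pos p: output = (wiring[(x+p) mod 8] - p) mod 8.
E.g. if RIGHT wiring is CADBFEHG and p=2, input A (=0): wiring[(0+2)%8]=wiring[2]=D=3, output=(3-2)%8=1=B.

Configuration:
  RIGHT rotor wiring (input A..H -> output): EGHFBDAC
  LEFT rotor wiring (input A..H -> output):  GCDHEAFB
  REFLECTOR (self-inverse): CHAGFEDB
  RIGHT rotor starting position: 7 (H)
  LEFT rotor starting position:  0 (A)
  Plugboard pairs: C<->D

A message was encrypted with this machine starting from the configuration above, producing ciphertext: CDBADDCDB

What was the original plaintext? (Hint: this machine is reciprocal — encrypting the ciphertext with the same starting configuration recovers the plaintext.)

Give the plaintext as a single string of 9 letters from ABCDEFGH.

Char 1 ('C'): step: R->0, L->1 (L advanced); C->plug->D->R->F->L->E->refl->F->L'->H->R'->C->plug->D
Char 2 ('D'): step: R->1, L=1; D->plug->C->R->E->L->H->refl->B->L'->A->R'->D->plug->C
Char 3 ('B'): step: R->2, L=1; B->plug->B->R->D->L->D->refl->G->L'->C->R'->G->plug->G
Char 4 ('A'): step: R->3, L=1; A->plug->A->R->C->L->G->refl->D->L'->D->R'->G->plug->G
Char 5 ('D'): step: R->4, L=1; D->plug->C->R->E->L->H->refl->B->L'->A->R'->E->plug->E
Char 6 ('D'): step: R->5, L=1; D->plug->C->R->F->L->E->refl->F->L'->H->R'->D->plug->C
Char 7 ('C'): step: R->6, L=1; C->plug->D->R->A->L->B->refl->H->L'->E->R'->B->plug->B
Char 8 ('D'): step: R->7, L=1; D->plug->C->R->H->L->F->refl->E->L'->F->R'->B->plug->B
Char 9 ('B'): step: R->0, L->2 (L advanced); B->plug->B->R->G->L->E->refl->F->L'->B->R'->E->plug->E

Answer: DCGGECBBE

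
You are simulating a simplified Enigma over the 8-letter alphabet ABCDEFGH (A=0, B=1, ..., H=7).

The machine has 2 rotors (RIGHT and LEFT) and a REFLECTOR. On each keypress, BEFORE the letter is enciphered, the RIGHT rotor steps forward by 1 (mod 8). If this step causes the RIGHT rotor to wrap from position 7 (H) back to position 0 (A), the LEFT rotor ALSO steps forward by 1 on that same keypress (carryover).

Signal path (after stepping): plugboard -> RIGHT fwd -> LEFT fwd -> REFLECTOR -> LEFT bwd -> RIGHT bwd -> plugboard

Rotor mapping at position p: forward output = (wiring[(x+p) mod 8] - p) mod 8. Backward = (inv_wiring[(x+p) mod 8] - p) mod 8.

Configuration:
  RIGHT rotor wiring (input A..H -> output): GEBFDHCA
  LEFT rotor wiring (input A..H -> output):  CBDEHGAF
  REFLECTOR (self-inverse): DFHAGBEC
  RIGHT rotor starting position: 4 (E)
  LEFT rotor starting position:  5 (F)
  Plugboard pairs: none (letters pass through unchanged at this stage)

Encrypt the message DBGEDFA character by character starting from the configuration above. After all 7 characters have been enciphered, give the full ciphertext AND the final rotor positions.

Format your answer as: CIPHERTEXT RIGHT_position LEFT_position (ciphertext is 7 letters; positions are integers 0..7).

Answer: AHHFHGE 3 6

Derivation:
Char 1 ('D'): step: R->5, L=5; D->plug->D->R->B->L->D->refl->A->L'->C->R'->A->plug->A
Char 2 ('B'): step: R->6, L=5; B->plug->B->R->C->L->A->refl->D->L'->B->R'->H->plug->H
Char 3 ('G'): step: R->7, L=5; G->plug->G->R->A->L->B->refl->F->L'->D->R'->H->plug->H
Char 4 ('E'): step: R->0, L->6 (L advanced); E->plug->E->R->D->L->D->refl->A->L'->H->R'->F->plug->F
Char 5 ('D'): step: R->1, L=6; D->plug->D->R->C->L->E->refl->G->L'->F->R'->H->plug->H
Char 6 ('F'): step: R->2, L=6; F->plug->F->R->G->L->B->refl->F->L'->E->R'->G->plug->G
Char 7 ('A'): step: R->3, L=6; A->plug->A->R->C->L->E->refl->G->L'->F->R'->E->plug->E
Final: ciphertext=AHHFHGE, RIGHT=3, LEFT=6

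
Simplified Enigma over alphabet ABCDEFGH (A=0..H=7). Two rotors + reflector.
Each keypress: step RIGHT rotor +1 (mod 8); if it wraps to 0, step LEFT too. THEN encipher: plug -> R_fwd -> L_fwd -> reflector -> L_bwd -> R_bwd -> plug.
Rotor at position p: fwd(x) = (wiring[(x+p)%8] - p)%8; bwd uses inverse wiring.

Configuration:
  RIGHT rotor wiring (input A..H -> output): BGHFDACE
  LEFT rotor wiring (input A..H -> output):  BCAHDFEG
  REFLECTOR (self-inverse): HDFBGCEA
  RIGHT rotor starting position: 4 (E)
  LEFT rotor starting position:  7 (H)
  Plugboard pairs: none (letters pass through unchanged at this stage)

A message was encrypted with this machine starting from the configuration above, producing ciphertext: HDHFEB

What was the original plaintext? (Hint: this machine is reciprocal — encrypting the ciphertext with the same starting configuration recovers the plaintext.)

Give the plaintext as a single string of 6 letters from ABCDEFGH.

Answer: BABHBF

Derivation:
Char 1 ('H'): step: R->5, L=7; H->plug->H->R->G->L->G->refl->E->L'->F->R'->B->plug->B
Char 2 ('D'): step: R->6, L=7; D->plug->D->R->A->L->H->refl->A->L'->E->R'->A->plug->A
Char 3 ('H'): step: R->7, L=7; H->plug->H->R->D->L->B->refl->D->L'->C->R'->B->plug->B
Char 4 ('F'): step: R->0, L->0 (L advanced); F->plug->F->R->A->L->B->refl->D->L'->E->R'->H->plug->H
Char 5 ('E'): step: R->1, L=0; E->plug->E->R->H->L->G->refl->E->L'->G->R'->B->plug->B
Char 6 ('B'): step: R->2, L=0; B->plug->B->R->D->L->H->refl->A->L'->C->R'->F->plug->F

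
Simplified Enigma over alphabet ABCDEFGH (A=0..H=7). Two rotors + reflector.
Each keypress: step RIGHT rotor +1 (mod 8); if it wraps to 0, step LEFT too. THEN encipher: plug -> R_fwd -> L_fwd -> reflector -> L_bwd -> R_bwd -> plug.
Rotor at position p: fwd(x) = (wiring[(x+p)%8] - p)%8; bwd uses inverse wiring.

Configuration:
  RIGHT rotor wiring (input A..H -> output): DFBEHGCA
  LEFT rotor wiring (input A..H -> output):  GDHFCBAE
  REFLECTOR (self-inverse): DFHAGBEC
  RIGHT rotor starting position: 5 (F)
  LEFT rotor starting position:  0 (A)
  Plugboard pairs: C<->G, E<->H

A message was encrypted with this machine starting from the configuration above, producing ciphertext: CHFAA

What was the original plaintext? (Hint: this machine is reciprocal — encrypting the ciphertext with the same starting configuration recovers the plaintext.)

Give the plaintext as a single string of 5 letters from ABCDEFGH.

Char 1 ('C'): step: R->6, L=0; C->plug->G->R->B->L->D->refl->A->L'->G->R'->F->plug->F
Char 2 ('H'): step: R->7, L=0; H->plug->E->R->F->L->B->refl->F->L'->D->R'->H->plug->E
Char 3 ('F'): step: R->0, L->1 (L advanced); F->plug->F->R->G->L->D->refl->A->L'->E->R'->D->plug->D
Char 4 ('A'): step: R->1, L=1; A->plug->A->R->E->L->A->refl->D->L'->G->R'->D->plug->D
Char 5 ('A'): step: R->2, L=1; A->plug->A->R->H->L->F->refl->B->L'->D->R'->H->plug->E

Answer: FEDDE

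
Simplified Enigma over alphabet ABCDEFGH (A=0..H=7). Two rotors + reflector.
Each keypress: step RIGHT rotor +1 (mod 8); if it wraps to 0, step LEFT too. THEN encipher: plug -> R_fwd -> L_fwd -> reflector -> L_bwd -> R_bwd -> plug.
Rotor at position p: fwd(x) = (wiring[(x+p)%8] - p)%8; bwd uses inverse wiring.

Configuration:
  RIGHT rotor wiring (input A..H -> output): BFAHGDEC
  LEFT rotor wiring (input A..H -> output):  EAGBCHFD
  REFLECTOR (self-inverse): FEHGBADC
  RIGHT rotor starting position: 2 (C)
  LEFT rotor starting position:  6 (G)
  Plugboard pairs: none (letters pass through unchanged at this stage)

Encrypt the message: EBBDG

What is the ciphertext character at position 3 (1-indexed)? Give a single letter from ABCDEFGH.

Char 1 ('E'): step: R->3, L=6; E->plug->E->R->H->L->B->refl->E->L'->G->R'->F->plug->F
Char 2 ('B'): step: R->4, L=6; B->plug->B->R->H->L->B->refl->E->L'->G->R'->D->plug->D
Char 3 ('B'): step: R->5, L=6; B->plug->B->R->H->L->B->refl->E->L'->G->R'->A->plug->A

A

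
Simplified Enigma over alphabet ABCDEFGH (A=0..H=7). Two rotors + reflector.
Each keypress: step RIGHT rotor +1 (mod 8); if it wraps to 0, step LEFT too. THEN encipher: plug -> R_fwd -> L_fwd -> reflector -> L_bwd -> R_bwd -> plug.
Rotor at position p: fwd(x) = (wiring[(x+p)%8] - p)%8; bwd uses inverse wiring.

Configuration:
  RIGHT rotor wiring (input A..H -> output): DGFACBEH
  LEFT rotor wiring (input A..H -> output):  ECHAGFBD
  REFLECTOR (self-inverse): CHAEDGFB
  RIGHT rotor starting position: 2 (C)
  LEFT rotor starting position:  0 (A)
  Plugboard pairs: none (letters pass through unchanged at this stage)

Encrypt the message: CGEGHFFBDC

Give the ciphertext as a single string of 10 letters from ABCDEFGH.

Answer: HDGCBADFGF

Derivation:
Char 1 ('C'): step: R->3, L=0; C->plug->C->R->G->L->B->refl->H->L'->C->R'->H->plug->H
Char 2 ('G'): step: R->4, L=0; G->plug->G->R->B->L->C->refl->A->L'->D->R'->D->plug->D
Char 3 ('E'): step: R->5, L=0; E->plug->E->R->B->L->C->refl->A->L'->D->R'->G->plug->G
Char 4 ('G'): step: R->6, L=0; G->plug->G->R->E->L->G->refl->F->L'->F->R'->C->plug->C
Char 5 ('H'): step: R->7, L=0; H->plug->H->R->F->L->F->refl->G->L'->E->R'->B->plug->B
Char 6 ('F'): step: R->0, L->1 (L advanced); F->plug->F->R->B->L->G->refl->F->L'->D->R'->A->plug->A
Char 7 ('F'): step: R->1, L=1; F->plug->F->R->D->L->F->refl->G->L'->B->R'->D->plug->D
Char 8 ('B'): step: R->2, L=1; B->plug->B->R->G->L->C->refl->A->L'->F->R'->F->plug->F
Char 9 ('D'): step: R->3, L=1; D->plug->D->R->B->L->G->refl->F->L'->D->R'->G->plug->G
Char 10 ('C'): step: R->4, L=1; C->plug->C->R->A->L->B->refl->H->L'->C->R'->F->plug->F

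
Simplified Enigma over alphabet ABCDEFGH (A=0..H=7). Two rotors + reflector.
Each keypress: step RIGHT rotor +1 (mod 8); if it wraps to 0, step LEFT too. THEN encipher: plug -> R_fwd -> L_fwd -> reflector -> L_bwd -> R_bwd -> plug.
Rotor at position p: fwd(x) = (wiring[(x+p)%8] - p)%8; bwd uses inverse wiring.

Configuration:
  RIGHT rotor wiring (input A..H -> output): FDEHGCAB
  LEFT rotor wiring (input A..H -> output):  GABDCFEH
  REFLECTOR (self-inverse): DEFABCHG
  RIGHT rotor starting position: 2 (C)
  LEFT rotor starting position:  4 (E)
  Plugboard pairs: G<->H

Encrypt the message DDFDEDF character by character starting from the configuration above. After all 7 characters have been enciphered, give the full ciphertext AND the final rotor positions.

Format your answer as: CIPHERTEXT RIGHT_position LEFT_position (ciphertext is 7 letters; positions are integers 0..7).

Answer: GEDFFFA 1 5

Derivation:
Char 1 ('D'): step: R->3, L=4; D->plug->D->R->F->L->E->refl->B->L'->B->R'->H->plug->G
Char 2 ('D'): step: R->4, L=4; D->plug->D->R->F->L->E->refl->B->L'->B->R'->E->plug->E
Char 3 ('F'): step: R->5, L=4; F->plug->F->R->H->L->H->refl->G->L'->A->R'->D->plug->D
Char 4 ('D'): step: R->6, L=4; D->plug->D->R->F->L->E->refl->B->L'->B->R'->F->plug->F
Char 5 ('E'): step: R->7, L=4; E->plug->E->R->A->L->G->refl->H->L'->H->R'->F->plug->F
Char 6 ('D'): step: R->0, L->5 (L advanced); D->plug->D->R->H->L->F->refl->C->L'->C->R'->F->plug->F
Char 7 ('F'): step: R->1, L=5; F->plug->F->R->H->L->F->refl->C->L'->C->R'->A->plug->A
Final: ciphertext=GEDFFFA, RIGHT=1, LEFT=5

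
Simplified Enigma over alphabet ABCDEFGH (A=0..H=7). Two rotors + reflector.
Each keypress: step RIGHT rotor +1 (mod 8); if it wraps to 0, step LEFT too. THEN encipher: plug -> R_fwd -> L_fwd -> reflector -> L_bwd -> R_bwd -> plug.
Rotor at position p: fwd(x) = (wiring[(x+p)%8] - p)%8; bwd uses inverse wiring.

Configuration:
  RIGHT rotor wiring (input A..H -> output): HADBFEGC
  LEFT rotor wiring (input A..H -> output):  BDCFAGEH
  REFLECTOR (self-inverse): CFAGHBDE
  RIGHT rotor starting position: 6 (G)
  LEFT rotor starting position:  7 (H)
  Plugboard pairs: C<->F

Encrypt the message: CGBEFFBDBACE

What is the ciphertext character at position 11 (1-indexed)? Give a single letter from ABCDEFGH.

Char 1 ('C'): step: R->7, L=7; C->plug->F->R->G->L->H->refl->E->L'->C->R'->E->plug->E
Char 2 ('G'): step: R->0, L->0 (L advanced); G->plug->G->R->G->L->E->refl->H->L'->H->R'->A->plug->A
Char 3 ('B'): step: R->1, L=0; B->plug->B->R->C->L->C->refl->A->L'->E->R'->D->plug->D
Char 4 ('E'): step: R->2, L=0; E->plug->E->R->E->L->A->refl->C->L'->C->R'->D->plug->D
Char 5 ('F'): step: R->3, L=0; F->plug->C->R->B->L->D->refl->G->L'->F->R'->G->plug->G
Char 6 ('F'): step: R->4, L=0; F->plug->C->R->C->L->C->refl->A->L'->E->R'->F->plug->C
Char 7 ('B'): step: R->5, L=0; B->plug->B->R->B->L->D->refl->G->L'->F->R'->C->plug->F
Char 8 ('D'): step: R->6, L=0; D->plug->D->R->C->L->C->refl->A->L'->E->R'->B->plug->B
Char 9 ('B'): step: R->7, L=0; B->plug->B->R->A->L->B->refl->F->L'->D->R'->A->plug->A
Char 10 ('A'): step: R->0, L->1 (L advanced); A->plug->A->R->H->L->A->refl->C->L'->A->R'->B->plug->B
Char 11 ('C'): step: R->1, L=1; C->plug->F->R->F->L->D->refl->G->L'->G->R'->H->plug->H

H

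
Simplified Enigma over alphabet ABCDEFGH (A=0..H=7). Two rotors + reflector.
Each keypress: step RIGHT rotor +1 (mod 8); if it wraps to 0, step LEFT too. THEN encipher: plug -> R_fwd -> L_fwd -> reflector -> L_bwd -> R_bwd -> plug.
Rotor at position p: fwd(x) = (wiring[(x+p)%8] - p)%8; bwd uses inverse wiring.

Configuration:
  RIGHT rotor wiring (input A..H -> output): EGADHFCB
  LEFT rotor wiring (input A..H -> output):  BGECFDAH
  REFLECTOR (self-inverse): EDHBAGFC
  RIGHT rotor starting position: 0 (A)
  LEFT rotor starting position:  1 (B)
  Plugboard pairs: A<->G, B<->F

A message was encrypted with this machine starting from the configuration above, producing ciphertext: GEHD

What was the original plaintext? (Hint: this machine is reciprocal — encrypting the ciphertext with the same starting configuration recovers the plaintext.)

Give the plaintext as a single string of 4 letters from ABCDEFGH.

Answer: EGFA

Derivation:
Char 1 ('G'): step: R->1, L=1; G->plug->A->R->F->L->H->refl->C->L'->E->R'->E->plug->E
Char 2 ('E'): step: R->2, L=1; E->plug->E->R->A->L->F->refl->G->L'->G->R'->A->plug->G
Char 3 ('H'): step: R->3, L=1; H->plug->H->R->F->L->H->refl->C->L'->E->R'->B->plug->F
Char 4 ('D'): step: R->4, L=1; D->plug->D->R->F->L->H->refl->C->L'->E->R'->G->plug->A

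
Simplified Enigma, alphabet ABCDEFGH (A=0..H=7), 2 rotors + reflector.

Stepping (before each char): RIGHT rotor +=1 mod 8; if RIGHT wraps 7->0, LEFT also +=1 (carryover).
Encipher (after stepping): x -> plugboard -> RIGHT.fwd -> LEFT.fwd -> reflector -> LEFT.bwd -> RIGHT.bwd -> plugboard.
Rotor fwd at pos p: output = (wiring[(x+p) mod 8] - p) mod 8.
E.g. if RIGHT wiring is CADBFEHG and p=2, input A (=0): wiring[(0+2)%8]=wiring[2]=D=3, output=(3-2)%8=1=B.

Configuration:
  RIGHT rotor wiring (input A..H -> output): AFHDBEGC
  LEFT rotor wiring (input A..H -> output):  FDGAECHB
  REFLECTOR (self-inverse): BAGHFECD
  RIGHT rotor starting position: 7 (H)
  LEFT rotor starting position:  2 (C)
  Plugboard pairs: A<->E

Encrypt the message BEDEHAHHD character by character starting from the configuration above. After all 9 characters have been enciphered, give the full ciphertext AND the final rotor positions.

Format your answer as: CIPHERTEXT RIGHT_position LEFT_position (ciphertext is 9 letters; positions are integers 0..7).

Answer: FFCDCDAFC 0 4

Derivation:
Char 1 ('B'): step: R->0, L->3 (L advanced); B->plug->B->R->F->L->C->refl->G->L'->E->R'->F->plug->F
Char 2 ('E'): step: R->1, L=3; E->plug->A->R->E->L->G->refl->C->L'->F->R'->F->plug->F
Char 3 ('D'): step: R->2, L=3; D->plug->D->R->C->L->H->refl->D->L'->H->R'->C->plug->C
Char 4 ('E'): step: R->3, L=3; E->plug->A->R->A->L->F->refl->E->L'->D->R'->D->plug->D
Char 5 ('H'): step: R->4, L=3; H->plug->H->R->H->L->D->refl->H->L'->C->R'->C->plug->C
Char 6 ('A'): step: R->5, L=3; A->plug->E->R->A->L->F->refl->E->L'->D->R'->D->plug->D
Char 7 ('H'): step: R->6, L=3; H->plug->H->R->G->L->A->refl->B->L'->B->R'->E->plug->A
Char 8 ('H'): step: R->7, L=3; H->plug->H->R->H->L->D->refl->H->L'->C->R'->F->plug->F
Char 9 ('D'): step: R->0, L->4 (L advanced); D->plug->D->R->D->L->F->refl->E->L'->H->R'->C->plug->C
Final: ciphertext=FFCDCDAFC, RIGHT=0, LEFT=4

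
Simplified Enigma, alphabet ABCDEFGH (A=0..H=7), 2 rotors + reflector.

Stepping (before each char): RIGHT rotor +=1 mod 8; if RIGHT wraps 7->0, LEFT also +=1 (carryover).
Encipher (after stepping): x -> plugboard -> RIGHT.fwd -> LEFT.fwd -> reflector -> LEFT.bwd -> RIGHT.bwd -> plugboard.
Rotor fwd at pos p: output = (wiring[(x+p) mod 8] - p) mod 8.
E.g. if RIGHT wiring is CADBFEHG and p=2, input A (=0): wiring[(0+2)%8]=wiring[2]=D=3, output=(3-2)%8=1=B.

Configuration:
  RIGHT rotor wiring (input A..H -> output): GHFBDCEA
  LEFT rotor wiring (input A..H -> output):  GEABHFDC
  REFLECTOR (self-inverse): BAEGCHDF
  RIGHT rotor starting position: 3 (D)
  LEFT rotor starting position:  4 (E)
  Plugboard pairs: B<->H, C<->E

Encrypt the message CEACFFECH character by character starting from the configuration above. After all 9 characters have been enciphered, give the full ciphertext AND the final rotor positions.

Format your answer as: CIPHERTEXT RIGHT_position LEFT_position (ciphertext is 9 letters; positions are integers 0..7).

Answer: AFBHGEBDA 4 5

Derivation:
Char 1 ('C'): step: R->4, L=4; C->plug->E->R->C->L->H->refl->F->L'->H->R'->A->plug->A
Char 2 ('E'): step: R->5, L=4; E->plug->C->R->D->L->G->refl->D->L'->A->R'->F->plug->F
Char 3 ('A'): step: R->6, L=4; A->plug->A->R->G->L->E->refl->C->L'->E->R'->H->plug->B
Char 4 ('C'): step: R->7, L=4; C->plug->E->R->C->L->H->refl->F->L'->H->R'->B->plug->H
Char 5 ('F'): step: R->0, L->5 (L advanced); F->plug->F->R->C->L->F->refl->H->L'->E->R'->G->plug->G
Char 6 ('F'): step: R->1, L=5; F->plug->F->R->D->L->B->refl->A->L'->A->R'->C->plug->E
Char 7 ('E'): step: R->2, L=5; E->plug->C->R->B->L->G->refl->D->L'->F->R'->H->plug->B
Char 8 ('C'): step: R->3, L=5; C->plug->E->R->F->L->D->refl->G->L'->B->R'->D->plug->D
Char 9 ('H'): step: R->4, L=5; H->plug->B->R->G->L->E->refl->C->L'->H->R'->A->plug->A
Final: ciphertext=AFBHGEBDA, RIGHT=4, LEFT=5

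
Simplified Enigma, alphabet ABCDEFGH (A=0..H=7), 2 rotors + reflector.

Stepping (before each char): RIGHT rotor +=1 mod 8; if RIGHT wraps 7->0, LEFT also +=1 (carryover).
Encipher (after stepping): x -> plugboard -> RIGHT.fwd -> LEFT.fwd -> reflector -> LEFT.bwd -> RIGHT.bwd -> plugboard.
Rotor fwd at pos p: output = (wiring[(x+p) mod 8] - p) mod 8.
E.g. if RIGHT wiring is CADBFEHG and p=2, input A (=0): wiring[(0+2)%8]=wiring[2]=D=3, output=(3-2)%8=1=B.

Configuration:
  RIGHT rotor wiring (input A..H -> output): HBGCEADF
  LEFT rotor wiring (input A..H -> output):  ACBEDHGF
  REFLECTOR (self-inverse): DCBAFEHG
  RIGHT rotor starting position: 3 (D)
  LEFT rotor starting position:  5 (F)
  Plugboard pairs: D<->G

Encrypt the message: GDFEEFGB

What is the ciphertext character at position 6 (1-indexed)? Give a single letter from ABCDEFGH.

Char 1 ('G'): step: R->4, L=5; G->plug->D->R->B->L->B->refl->C->L'->A->R'->A->plug->A
Char 2 ('D'): step: R->5, L=5; D->plug->G->R->F->L->E->refl->F->L'->E->R'->E->plug->E
Char 3 ('F'): step: R->6, L=5; F->plug->F->R->E->L->F->refl->E->L'->F->R'->A->plug->A
Char 4 ('E'): step: R->7, L=5; E->plug->E->R->D->L->D->refl->A->L'->C->R'->C->plug->C
Char 5 ('E'): step: R->0, L->6 (L advanced); E->plug->E->R->E->L->D->refl->A->L'->A->R'->F->plug->F
Char 6 ('F'): step: R->1, L=6; F->plug->F->R->C->L->C->refl->B->L'->H->R'->E->plug->E

E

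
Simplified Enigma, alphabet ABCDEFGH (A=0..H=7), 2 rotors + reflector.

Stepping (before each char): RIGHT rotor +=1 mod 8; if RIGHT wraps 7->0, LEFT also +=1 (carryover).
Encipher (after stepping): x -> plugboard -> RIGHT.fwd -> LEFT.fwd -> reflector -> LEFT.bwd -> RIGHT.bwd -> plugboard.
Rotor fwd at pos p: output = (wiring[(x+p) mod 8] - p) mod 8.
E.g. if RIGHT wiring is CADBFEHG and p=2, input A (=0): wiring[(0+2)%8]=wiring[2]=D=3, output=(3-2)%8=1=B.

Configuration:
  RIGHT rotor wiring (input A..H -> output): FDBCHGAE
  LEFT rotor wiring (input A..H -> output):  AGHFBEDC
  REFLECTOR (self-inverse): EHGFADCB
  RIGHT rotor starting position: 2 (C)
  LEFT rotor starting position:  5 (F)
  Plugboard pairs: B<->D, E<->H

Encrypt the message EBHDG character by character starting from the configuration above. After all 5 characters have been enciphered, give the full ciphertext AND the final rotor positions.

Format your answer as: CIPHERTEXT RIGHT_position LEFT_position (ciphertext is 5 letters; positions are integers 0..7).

Char 1 ('E'): step: R->3, L=5; E->plug->H->R->G->L->A->refl->E->L'->H->R'->A->plug->A
Char 2 ('B'): step: R->4, L=5; B->plug->D->R->A->L->H->refl->B->L'->E->R'->C->plug->C
Char 3 ('H'): step: R->5, L=5; H->plug->E->R->G->L->A->refl->E->L'->H->R'->C->plug->C
Char 4 ('D'): step: R->6, L=5; D->plug->B->R->G->L->A->refl->E->L'->H->R'->C->plug->C
Char 5 ('G'): step: R->7, L=5; G->plug->G->R->H->L->E->refl->A->L'->G->R'->B->plug->D
Final: ciphertext=ACCCD, RIGHT=7, LEFT=5

Answer: ACCCD 7 5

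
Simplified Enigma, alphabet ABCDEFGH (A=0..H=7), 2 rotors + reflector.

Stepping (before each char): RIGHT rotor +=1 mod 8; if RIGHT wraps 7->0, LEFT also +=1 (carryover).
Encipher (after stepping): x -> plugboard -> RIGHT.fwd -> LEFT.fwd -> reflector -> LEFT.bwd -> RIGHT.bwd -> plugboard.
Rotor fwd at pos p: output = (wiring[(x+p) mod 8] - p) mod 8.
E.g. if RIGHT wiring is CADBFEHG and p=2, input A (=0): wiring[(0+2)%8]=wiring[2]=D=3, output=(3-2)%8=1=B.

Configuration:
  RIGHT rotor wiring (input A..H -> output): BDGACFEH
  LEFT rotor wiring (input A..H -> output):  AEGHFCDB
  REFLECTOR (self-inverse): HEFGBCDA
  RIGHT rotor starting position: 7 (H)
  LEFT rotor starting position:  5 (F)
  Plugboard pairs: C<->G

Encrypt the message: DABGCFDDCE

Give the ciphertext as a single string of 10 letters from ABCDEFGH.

Answer: EHACGCHHBF

Derivation:
Char 1 ('D'): step: R->0, L->6 (L advanced); D->plug->D->R->A->L->F->refl->C->L'->C->R'->E->plug->E
Char 2 ('A'): step: R->1, L=6; A->plug->A->R->C->L->C->refl->F->L'->A->R'->H->plug->H
Char 3 ('B'): step: R->2, L=6; B->plug->B->R->G->L->H->refl->A->L'->E->R'->A->plug->A
Char 4 ('G'): step: R->3, L=6; G->plug->C->R->C->L->C->refl->F->L'->A->R'->G->plug->C
Char 5 ('C'): step: R->4, L=6; C->plug->G->R->C->L->C->refl->F->L'->A->R'->C->plug->G
Char 6 ('F'): step: R->5, L=6; F->plug->F->R->B->L->D->refl->G->L'->D->R'->G->plug->C
Char 7 ('D'): step: R->6, L=6; D->plug->D->R->F->L->B->refl->E->L'->H->R'->H->plug->H
Char 8 ('D'): step: R->7, L=6; D->plug->D->R->H->L->E->refl->B->L'->F->R'->H->plug->H
Char 9 ('C'): step: R->0, L->7 (L advanced); C->plug->G->R->E->L->A->refl->H->L'->D->R'->B->plug->B
Char 10 ('E'): step: R->1, L=7; E->plug->E->R->E->L->A->refl->H->L'->D->R'->F->plug->F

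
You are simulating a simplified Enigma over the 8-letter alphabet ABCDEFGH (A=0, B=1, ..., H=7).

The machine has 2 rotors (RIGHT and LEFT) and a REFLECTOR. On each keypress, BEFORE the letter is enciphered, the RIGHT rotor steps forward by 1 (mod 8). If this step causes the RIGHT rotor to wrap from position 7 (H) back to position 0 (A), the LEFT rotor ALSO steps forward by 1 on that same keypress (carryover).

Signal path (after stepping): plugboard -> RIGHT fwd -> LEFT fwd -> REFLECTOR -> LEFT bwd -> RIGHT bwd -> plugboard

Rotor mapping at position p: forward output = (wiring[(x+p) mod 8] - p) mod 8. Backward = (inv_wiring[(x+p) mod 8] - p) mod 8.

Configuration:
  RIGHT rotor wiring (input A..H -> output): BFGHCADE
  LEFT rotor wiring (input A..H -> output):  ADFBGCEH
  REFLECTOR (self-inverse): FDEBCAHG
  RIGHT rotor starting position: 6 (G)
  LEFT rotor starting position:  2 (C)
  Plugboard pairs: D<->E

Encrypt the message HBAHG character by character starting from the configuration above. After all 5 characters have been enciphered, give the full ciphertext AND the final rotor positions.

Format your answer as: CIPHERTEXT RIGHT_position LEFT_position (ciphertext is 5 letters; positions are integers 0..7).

Char 1 ('H'): step: R->7, L=2; H->plug->H->R->E->L->C->refl->E->L'->C->R'->B->plug->B
Char 2 ('B'): step: R->0, L->3 (L advanced); B->plug->B->R->F->L->F->refl->A->L'->G->R'->C->plug->C
Char 3 ('A'): step: R->1, L=3; A->plug->A->R->E->L->E->refl->C->L'->H->R'->E->plug->D
Char 4 ('H'): step: R->2, L=3; H->plug->H->R->D->L->B->refl->D->L'->B->R'->E->plug->D
Char 5 ('G'): step: R->3, L=3; G->plug->G->R->C->L->H->refl->G->L'->A->R'->D->plug->E
Final: ciphertext=BCDDE, RIGHT=3, LEFT=3

Answer: BCDDE 3 3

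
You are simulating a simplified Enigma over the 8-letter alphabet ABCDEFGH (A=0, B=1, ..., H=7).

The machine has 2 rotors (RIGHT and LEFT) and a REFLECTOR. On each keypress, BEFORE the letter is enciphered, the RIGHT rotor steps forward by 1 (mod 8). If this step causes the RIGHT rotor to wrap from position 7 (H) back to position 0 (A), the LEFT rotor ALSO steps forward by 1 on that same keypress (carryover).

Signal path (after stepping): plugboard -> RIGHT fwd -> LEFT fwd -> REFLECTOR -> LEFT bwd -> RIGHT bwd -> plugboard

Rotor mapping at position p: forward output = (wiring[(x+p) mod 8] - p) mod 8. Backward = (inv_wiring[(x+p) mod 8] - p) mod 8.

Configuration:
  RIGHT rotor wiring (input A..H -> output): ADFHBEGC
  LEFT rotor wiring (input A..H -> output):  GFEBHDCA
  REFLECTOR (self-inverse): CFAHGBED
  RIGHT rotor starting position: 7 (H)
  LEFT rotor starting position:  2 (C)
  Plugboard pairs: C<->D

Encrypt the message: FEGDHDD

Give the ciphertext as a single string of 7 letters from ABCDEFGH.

Char 1 ('F'): step: R->0, L->3 (L advanced); F->plug->F->R->E->L->F->refl->B->L'->H->R'->D->plug->C
Char 2 ('E'): step: R->1, L=3; E->plug->E->R->D->L->H->refl->D->L'->F->R'->F->plug->F
Char 3 ('G'): step: R->2, L=3; G->plug->G->R->G->L->C->refl->A->L'->C->R'->D->plug->C
Char 4 ('D'): step: R->3, L=3; D->plug->C->R->B->L->E->refl->G->L'->A->R'->G->plug->G
Char 5 ('H'): step: R->4, L=3; H->plug->H->R->D->L->H->refl->D->L'->F->R'->A->plug->A
Char 6 ('D'): step: R->5, L=3; D->plug->C->R->F->L->D->refl->H->L'->D->R'->D->plug->C
Char 7 ('D'): step: R->6, L=3; D->plug->C->R->C->L->A->refl->C->L'->G->R'->H->plug->H

Answer: CFCGACH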